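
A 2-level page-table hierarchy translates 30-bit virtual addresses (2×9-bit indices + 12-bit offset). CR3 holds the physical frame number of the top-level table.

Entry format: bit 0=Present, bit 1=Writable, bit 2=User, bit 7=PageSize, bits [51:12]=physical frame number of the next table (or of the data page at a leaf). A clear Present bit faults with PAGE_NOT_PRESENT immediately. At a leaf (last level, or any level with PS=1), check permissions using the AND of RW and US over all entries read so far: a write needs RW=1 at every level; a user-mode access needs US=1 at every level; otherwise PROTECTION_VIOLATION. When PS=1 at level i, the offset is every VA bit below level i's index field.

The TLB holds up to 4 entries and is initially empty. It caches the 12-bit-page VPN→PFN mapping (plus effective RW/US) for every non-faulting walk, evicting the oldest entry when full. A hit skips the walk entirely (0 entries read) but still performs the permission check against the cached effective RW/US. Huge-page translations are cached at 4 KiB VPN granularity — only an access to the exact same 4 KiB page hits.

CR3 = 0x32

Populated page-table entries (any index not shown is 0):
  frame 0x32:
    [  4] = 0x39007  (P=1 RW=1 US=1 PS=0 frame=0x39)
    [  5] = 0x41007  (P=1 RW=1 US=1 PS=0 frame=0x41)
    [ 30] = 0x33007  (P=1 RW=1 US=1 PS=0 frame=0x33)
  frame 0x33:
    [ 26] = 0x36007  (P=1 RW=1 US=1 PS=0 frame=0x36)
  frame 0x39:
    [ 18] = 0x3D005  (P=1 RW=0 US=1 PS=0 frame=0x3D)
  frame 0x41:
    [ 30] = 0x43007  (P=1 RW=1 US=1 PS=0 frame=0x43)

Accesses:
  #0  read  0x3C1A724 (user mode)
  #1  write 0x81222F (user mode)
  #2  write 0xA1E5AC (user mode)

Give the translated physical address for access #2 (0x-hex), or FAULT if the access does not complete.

Trace:
#0 VA=0x3C1A724 (r,user):
  L0: frame=0x32 idx=30 entry=0x33007 [P=1 RW=1 US=1 PS=0]
  L1: frame=0x33 idx=26 entry=0x36007 [P=1 RW=1 US=1 PS=0]
  → PA=0x36724  (2 entries read)
#1 VA=0x81222F (w,user):
  L0: frame=0x32 idx=4 entry=0x39007 [P=1 RW=1 US=1 PS=0]
  L1: frame=0x39 idx=18 entry=0x3D005 [P=1 RW=0 US=1 PS=0]
  ✗ PROTECTION_VIOLATION  [2 reads]
#2 VA=0xA1E5AC (w,user):
  L0: frame=0x32 idx=5 entry=0x41007 [P=1 RW=1 US=1 PS=0]
  L1: frame=0x41 idx=30 entry=0x43007 [P=1 RW=1 US=1 PS=0]
  → PA=0x435AC  (2 entries read)

Access #2 PA: 0x435AC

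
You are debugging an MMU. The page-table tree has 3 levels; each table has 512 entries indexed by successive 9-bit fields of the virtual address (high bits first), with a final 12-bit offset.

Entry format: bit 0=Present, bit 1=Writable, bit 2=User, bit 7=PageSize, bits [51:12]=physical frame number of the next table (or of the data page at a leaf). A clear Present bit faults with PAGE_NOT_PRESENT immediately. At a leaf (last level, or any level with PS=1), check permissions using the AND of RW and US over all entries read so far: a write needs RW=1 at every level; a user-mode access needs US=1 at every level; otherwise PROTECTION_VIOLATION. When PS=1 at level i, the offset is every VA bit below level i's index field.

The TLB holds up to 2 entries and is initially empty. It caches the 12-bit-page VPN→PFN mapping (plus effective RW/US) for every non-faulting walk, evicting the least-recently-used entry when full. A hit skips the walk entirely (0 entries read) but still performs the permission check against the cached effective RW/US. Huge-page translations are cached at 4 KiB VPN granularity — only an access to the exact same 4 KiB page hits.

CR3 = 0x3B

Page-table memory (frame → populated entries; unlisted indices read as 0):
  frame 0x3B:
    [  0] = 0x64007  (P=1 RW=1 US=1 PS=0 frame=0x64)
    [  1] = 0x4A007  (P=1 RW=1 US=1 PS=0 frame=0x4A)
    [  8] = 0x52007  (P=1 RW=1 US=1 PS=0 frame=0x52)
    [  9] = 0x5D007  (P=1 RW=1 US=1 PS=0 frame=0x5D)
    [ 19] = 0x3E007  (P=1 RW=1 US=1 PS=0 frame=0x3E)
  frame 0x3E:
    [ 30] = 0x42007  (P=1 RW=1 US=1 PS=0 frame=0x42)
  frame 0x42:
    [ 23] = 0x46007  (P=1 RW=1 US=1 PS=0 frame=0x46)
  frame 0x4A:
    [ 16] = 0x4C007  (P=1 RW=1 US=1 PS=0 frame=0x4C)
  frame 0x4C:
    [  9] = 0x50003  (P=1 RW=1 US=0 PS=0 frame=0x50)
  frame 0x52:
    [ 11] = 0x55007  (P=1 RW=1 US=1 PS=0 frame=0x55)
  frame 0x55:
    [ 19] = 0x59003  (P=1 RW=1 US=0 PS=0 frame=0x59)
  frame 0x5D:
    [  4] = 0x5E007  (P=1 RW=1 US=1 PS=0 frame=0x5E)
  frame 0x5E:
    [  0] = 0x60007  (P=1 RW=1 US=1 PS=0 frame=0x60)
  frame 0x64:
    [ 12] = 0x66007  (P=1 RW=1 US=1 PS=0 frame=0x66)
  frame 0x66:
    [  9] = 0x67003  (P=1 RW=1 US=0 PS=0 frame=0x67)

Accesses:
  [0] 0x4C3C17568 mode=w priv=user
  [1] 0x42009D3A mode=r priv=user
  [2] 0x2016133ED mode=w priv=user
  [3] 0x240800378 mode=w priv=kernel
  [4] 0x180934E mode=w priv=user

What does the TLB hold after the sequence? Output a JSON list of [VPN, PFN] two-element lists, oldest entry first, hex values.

Per-access translation:
#0 VA=0x4C3C17568 (w,user):
  lvl0: tbl 0x3B, slot 19 ⇒ 0x3E007 (P1/RW1/US1/PS0)
  lvl1: tbl 0x3E, slot 30 ⇒ 0x42007 (P1/RW1/US1/PS0)
  lvl2: tbl 0x42, slot 23 ⇒ 0x46007 (P1/RW1/US1/PS0)
  ✓ 0x46568  — 3 lookups
#1 VA=0x42009D3A (r,user):
  lvl0: tbl 0x3B, slot 1 ⇒ 0x4A007 (P1/RW1/US1/PS0)
  lvl1: tbl 0x4A, slot 16 ⇒ 0x4C007 (P1/RW1/US1/PS0)
  lvl2: tbl 0x4C, slot 9 ⇒ 0x50003 (P1/RW1/US0/PS0)
  ⇒ fault: PROTECTION_VIOLATION  — 3 lookups
#2 VA=0x2016133ED (w,user):
  lvl0: tbl 0x3B, slot 8 ⇒ 0x52007 (P1/RW1/US1/PS0)
  lvl1: tbl 0x52, slot 11 ⇒ 0x55007 (P1/RW1/US1/PS0)
  lvl2: tbl 0x55, slot 19 ⇒ 0x59003 (P1/RW1/US0/PS0)
  ⇒ fault: PROTECTION_VIOLATION  — 3 lookups
#3 VA=0x240800378 (w,kernel):
  lvl0: tbl 0x3B, slot 9 ⇒ 0x5D007 (P1/RW1/US1/PS0)
  lvl1: tbl 0x5D, slot 4 ⇒ 0x5E007 (P1/RW1/US1/PS0)
  lvl2: tbl 0x5E, slot 0 ⇒ 0x60007 (P1/RW1/US1/PS0)
  ✓ 0x60378  — 3 lookups
#4 VA=0x180934E (w,user):
  lvl0: tbl 0x3B, slot 0 ⇒ 0x64007 (P1/RW1/US1/PS0)
  lvl1: tbl 0x64, slot 12 ⇒ 0x66007 (P1/RW1/US1/PS0)
  lvl2: tbl 0x66, slot 9 ⇒ 0x67003 (P1/RW1/US0/PS0)
  ⇒ fault: PROTECTION_VIOLATION  — 3 lookups

TLB: [["0x4C3C17", "0x46"], ["0x240800", "0x60"]]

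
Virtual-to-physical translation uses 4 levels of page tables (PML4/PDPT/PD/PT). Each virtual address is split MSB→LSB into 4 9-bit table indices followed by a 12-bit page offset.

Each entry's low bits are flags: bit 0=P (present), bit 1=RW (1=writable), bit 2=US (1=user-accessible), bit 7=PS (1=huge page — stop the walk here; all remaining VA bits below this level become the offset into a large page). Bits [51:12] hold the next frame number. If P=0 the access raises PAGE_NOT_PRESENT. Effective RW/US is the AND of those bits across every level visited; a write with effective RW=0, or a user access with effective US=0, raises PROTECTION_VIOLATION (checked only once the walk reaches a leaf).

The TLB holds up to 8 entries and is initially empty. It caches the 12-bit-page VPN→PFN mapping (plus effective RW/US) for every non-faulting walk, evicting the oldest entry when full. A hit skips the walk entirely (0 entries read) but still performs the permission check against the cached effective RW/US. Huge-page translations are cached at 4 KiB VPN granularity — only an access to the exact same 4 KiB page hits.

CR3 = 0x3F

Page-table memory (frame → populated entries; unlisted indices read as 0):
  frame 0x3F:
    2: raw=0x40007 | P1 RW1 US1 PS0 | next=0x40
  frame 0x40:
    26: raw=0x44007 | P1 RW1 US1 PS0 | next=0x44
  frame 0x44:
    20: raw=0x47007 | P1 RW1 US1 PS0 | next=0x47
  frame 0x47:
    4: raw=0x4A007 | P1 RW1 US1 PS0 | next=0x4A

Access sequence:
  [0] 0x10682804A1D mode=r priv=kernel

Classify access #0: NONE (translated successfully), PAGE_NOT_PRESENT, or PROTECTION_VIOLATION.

Walk each access:
#0 VA=0x10682804A1D (r,kernel):
  L0 @0x3F[2] → 0x40007  P=1,RW=1,US=1,PS=0
  L1 @0x40[26] → 0x44007  P=1,RW=1,US=1,PS=0
  L2 @0x44[20] → 0x47007  P=1,RW=1,US=1,PS=0
  L3 @0x47[4] → 0x4A007  P=1,RW=1,US=1,PS=0
  ✓ 0x4AA1D  — 4 lookups

Access #0 fault: NONE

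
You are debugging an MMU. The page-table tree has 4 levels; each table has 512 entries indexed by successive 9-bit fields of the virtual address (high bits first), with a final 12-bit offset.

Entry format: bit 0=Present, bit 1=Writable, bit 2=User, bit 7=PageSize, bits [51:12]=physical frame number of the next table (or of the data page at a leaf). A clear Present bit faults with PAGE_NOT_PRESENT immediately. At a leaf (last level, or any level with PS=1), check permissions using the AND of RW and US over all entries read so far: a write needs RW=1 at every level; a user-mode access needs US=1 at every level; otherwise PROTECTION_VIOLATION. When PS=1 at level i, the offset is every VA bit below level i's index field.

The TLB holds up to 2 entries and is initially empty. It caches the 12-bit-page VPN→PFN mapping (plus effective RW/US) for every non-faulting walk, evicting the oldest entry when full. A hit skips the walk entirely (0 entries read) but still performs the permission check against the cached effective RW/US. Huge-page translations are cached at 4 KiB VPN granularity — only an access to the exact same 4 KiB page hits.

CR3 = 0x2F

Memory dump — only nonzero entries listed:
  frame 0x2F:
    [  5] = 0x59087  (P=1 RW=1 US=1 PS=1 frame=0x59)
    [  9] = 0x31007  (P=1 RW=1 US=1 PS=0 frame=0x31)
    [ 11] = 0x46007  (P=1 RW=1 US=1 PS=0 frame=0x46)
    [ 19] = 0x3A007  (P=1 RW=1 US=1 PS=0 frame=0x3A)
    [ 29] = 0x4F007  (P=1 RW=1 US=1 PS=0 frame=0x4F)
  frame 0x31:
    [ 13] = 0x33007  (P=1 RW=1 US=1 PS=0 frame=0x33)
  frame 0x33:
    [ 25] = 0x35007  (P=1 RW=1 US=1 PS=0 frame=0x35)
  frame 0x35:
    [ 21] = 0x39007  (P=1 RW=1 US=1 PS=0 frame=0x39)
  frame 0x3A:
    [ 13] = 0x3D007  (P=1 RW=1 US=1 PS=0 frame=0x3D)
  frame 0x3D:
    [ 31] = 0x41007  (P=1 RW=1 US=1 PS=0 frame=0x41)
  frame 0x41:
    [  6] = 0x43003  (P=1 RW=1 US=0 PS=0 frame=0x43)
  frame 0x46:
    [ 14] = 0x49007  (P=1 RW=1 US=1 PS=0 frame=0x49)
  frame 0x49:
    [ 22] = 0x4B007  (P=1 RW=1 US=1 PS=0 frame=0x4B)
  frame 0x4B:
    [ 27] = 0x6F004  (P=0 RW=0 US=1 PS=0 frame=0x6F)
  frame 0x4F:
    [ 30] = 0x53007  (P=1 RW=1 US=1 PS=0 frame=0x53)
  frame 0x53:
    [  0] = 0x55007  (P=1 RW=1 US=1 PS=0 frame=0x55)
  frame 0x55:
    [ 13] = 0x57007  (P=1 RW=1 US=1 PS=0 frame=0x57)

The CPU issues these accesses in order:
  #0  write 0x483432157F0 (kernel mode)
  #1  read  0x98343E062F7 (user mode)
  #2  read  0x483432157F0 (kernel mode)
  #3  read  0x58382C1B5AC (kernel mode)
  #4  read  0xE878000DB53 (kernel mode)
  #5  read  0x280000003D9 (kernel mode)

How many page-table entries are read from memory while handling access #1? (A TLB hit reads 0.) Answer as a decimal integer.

Per-access translation:
#0 VA=0x483432157F0 (w,kernel):
  L0 @0x2F[9] → 0x31007  P=1,RW=1,US=1,PS=0
  L1 @0x31[13] → 0x33007  P=1,RW=1,US=1,PS=0
  L2 @0x33[25] → 0x35007  P=1,RW=1,US=1,PS=0
  L3 @0x35[21] → 0x39007  P=1,RW=1,US=1,PS=0
  ✓ 0x397F0  — 4 lookups
#1 VA=0x98343E062F7 (r,user):
  L0 @0x2F[19] → 0x3A007  P=1,RW=1,US=1,PS=0
  L1 @0x3A[13] → 0x3D007  P=1,RW=1,US=1,PS=0
  L2 @0x3D[31] → 0x41007  P=1,RW=1,US=1,PS=0
  L3 @0x41[6] → 0x43003  P=1,RW=1,US=0,PS=0
  ✗ PROTECTION_VIOLATION  [4 reads]
#2 VA=0x483432157F0 (r,kernel):
  TLB hit vpn=0x48343215 → PA=0x397F0
#3 VA=0x58382C1B5AC (r,kernel):
  L0 @0x2F[11] → 0x46007  P=1,RW=1,US=1,PS=0
  L1 @0x46[14] → 0x49007  P=1,RW=1,US=1,PS=0
  L2 @0x49[22] → 0x4B007  P=1,RW=1,US=1,PS=0
  L3 @0x4B[27] → 0x6F004  P=0,RW=0,US=1,PS=0
  ✗ PAGE_NOT_PRESENT  [4 reads]
#4 VA=0xE878000DB53 (r,kernel):
  L0 @0x2F[29] → 0x4F007  P=1,RW=1,US=1,PS=0
  L1 @0x4F[30] → 0x53007  P=1,RW=1,US=1,PS=0
  L2 @0x53[0] → 0x55007  P=1,RW=1,US=1,PS=0
  L3 @0x55[13] → 0x57007  P=1,RW=1,US=1,PS=0
  ✓ 0x57B53  — 4 lookups
#5 VA=0x280000003D9 (r,kernel):
  L0 @0x2F[5] → 0x59087  P=1,RW=1,US=1,PS=1
  ✓ 0x593D9 (huge @L0)  — 1 lookups

Entries read for #1: 4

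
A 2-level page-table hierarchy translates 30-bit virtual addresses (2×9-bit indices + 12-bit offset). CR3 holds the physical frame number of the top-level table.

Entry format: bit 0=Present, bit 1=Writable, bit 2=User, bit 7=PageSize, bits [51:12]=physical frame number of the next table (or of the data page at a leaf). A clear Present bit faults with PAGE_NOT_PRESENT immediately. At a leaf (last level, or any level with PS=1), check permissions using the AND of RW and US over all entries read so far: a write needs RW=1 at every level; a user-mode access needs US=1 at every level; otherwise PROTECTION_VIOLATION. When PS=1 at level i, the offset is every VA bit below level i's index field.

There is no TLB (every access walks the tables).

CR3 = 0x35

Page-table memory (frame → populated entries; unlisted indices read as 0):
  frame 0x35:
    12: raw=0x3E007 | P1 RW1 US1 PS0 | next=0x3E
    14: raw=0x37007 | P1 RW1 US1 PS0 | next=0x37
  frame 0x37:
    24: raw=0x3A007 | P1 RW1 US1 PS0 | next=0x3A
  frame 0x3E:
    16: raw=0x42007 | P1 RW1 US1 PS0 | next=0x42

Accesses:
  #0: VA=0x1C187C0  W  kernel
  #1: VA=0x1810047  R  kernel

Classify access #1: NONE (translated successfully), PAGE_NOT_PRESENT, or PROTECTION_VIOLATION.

Trace:
#0 VA=0x1C187C0 (w,kernel):
  L0 @0x35[14] → 0x37007  P=1,RW=1,US=1,PS=0
  L1 @0x37[24] → 0x3A007  P=1,RW=1,US=1,PS=0
  → PA=0x3A7C0  (2 entries read)
#1 VA=0x1810047 (r,kernel):
  L0 @0x35[12] → 0x3E007  P=1,RW=1,US=1,PS=0
  L1 @0x3E[16] → 0x42007  P=1,RW=1,US=1,PS=0
  → PA=0x42047  (2 entries read)

Access #1 fault: NONE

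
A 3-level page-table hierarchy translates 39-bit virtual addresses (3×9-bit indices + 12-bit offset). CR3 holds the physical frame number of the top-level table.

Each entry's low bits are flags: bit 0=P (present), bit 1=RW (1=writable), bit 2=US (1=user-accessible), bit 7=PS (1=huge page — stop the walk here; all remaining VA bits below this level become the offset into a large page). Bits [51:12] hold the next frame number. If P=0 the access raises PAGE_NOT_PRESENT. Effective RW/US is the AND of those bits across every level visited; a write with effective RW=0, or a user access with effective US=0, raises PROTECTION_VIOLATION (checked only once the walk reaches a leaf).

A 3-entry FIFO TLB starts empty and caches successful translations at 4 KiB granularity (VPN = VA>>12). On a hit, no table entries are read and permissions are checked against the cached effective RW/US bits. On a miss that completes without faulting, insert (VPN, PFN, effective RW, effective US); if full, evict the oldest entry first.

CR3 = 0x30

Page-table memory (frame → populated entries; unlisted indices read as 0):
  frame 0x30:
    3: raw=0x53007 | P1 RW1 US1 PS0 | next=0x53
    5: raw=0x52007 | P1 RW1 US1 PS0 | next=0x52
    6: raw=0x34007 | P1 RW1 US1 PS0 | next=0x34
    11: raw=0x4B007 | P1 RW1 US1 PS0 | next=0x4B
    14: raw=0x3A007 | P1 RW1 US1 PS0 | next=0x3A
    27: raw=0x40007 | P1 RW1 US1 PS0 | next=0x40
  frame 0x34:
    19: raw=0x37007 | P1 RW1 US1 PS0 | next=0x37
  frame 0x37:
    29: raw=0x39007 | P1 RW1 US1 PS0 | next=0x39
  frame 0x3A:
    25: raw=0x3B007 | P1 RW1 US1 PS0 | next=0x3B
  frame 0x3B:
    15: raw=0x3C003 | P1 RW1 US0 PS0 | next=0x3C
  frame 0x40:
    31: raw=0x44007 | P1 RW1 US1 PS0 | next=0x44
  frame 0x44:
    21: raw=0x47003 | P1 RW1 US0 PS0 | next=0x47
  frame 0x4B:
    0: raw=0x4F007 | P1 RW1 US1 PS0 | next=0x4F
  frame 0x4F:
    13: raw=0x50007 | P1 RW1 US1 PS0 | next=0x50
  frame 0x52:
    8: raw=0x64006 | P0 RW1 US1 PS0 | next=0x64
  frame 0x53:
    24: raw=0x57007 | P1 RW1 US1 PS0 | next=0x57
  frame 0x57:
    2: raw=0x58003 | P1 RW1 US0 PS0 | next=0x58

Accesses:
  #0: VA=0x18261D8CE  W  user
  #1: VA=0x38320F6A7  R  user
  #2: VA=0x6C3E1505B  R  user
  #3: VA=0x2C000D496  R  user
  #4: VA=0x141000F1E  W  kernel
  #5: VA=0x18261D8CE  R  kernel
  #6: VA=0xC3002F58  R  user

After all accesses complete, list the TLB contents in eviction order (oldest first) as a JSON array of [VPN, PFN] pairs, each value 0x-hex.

Per-access translation:
#0 VA=0x18261D8CE (w,user):
  L0: frame=0x30 idx=6 entry=0x34007 [P=1 RW=1 US=1 PS=0]
  L1: frame=0x34 idx=19 entry=0x37007 [P=1 RW=1 US=1 PS=0]
  L2: frame=0x37 idx=29 entry=0x39007 [P=1 RW=1 US=1 PS=0]
  ⇒ phys 0x398CE  [3 reads]
#1 VA=0x38320F6A7 (r,user):
  L0: frame=0x30 idx=14 entry=0x3A007 [P=1 RW=1 US=1 PS=0]
  L1: frame=0x3A idx=25 entry=0x3B007 [P=1 RW=1 US=1 PS=0]
  L2: frame=0x3B idx=15 entry=0x3C003 [P=1 RW=1 US=0 PS=0]
  ✗ PROTECTION_VIOLATION  [3 reads]
#2 VA=0x6C3E1505B (r,user):
  L0: frame=0x30 idx=27 entry=0x40007 [P=1 RW=1 US=1 PS=0]
  L1: frame=0x40 idx=31 entry=0x44007 [P=1 RW=1 US=1 PS=0]
  L2: frame=0x44 idx=21 entry=0x47003 [P=1 RW=1 US=0 PS=0]
  ✗ PROTECTION_VIOLATION  [3 reads]
#3 VA=0x2C000D496 (r,user):
  L0: frame=0x30 idx=11 entry=0x4B007 [P=1 RW=1 US=1 PS=0]
  L1: frame=0x4B idx=0 entry=0x4F007 [P=1 RW=1 US=1 PS=0]
  L2: frame=0x4F idx=13 entry=0x50007 [P=1 RW=1 US=1 PS=0]
  ⇒ phys 0x50496  [3 reads]
#4 VA=0x141000F1E (w,kernel):
  L0: frame=0x30 idx=5 entry=0x52007 [P=1 RW=1 US=1 PS=0]
  L1: frame=0x52 idx=8 entry=0x64006 [P=0 RW=1 US=1 PS=0]
  ✗ PAGE_NOT_PRESENT  [2 reads]
#5 VA=0x18261D8CE (r,kernel):
  TLB hit vpn=0x18261D → PA=0x398CE
#6 VA=0xC3002F58 (r,user):
  L0: frame=0x30 idx=3 entry=0x53007 [P=1 RW=1 US=1 PS=0]
  L1: frame=0x53 idx=24 entry=0x57007 [P=1 RW=1 US=1 PS=0]
  L2: frame=0x57 idx=2 entry=0x58003 [P=1 RW=1 US=0 PS=0]
  ✗ PROTECTION_VIOLATION  [3 reads]

TLB: [["0x18261D", "0x39"], ["0x2C000D", "0x50"]]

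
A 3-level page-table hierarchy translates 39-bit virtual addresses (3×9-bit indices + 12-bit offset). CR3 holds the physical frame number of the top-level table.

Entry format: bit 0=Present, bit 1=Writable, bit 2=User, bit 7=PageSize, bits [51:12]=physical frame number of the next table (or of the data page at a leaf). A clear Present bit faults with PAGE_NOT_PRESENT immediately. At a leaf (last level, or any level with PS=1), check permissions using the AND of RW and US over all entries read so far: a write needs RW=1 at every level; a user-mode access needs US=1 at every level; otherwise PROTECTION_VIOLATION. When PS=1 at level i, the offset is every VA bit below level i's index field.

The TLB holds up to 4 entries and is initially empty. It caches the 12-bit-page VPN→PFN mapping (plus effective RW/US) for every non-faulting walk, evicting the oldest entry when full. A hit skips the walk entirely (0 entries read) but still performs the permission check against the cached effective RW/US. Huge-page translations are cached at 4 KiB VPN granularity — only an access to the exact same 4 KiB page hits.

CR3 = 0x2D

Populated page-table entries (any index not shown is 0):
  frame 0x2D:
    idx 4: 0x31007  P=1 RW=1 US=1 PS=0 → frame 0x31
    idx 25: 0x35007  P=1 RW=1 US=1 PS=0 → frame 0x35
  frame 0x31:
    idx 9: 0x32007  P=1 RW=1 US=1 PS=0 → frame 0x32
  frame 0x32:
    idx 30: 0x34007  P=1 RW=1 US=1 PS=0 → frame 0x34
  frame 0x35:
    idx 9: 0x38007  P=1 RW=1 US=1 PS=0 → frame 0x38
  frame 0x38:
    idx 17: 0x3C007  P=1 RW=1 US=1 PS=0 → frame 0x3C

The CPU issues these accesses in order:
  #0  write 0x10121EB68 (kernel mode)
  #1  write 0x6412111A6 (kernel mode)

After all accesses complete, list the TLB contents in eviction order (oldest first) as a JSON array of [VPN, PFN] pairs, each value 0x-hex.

Trace:
#0 VA=0x10121EB68 (w,kernel):
  [0] read 0x2D idx=4: raw=0x31007 flags P=1 W=1 U=1 S=0
  [1] read 0x31 idx=9: raw=0x32007 flags P=1 W=1 U=1 S=0
  [2] read 0x32 idx=30: raw=0x34007 flags P=1 W=1 U=1 S=0
  ✓ 0x34B68  — 3 lookups
#1 VA=0x6412111A6 (w,kernel):
  [0] read 0x2D idx=25: raw=0x35007 flags P=1 W=1 U=1 S=0
  [1] read 0x35 idx=9: raw=0x38007 flags P=1 W=1 U=1 S=0
  [2] read 0x38 idx=17: raw=0x3C007 flags P=1 W=1 U=1 S=0
  ✓ 0x3C1A6  — 3 lookups

TLB: [["0x10121E", "0x34"], ["0x641211", "0x3C"]]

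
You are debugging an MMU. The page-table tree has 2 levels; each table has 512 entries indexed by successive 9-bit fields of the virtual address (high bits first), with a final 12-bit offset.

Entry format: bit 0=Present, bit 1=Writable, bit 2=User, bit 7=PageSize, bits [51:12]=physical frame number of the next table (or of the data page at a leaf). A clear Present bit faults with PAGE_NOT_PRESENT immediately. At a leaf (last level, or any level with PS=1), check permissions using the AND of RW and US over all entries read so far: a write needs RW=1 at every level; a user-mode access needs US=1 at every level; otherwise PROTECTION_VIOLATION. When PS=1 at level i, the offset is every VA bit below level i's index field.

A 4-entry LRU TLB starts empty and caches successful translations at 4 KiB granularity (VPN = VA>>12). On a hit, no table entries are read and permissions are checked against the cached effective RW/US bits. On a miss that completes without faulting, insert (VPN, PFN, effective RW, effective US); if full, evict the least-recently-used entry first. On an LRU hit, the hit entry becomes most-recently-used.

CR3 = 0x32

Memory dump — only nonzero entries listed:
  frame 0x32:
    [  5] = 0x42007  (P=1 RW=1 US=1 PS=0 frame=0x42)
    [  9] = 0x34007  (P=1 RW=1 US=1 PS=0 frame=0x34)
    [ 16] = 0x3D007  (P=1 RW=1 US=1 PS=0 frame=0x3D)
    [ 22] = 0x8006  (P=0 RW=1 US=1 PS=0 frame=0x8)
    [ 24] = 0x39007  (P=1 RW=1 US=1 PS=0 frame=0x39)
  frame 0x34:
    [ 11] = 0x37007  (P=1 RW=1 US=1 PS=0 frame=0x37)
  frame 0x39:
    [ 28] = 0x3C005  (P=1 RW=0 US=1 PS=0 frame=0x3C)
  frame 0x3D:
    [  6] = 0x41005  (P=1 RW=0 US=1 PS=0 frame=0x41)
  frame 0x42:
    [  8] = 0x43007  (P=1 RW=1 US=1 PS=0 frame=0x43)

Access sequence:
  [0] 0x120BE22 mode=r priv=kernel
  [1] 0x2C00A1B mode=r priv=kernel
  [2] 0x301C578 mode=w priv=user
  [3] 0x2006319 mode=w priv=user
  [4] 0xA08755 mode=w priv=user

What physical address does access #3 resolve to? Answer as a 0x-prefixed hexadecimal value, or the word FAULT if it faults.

Per-access translation:
#0 VA=0x120BE22 (r,kernel):
  lvl0: tbl 0x32, slot 9 ⇒ 0x34007 (P1/RW1/US1/PS0)
  lvl1: tbl 0x34, slot 11 ⇒ 0x37007 (P1/RW1/US1/PS0)
  ⇒ phys 0x37E22  [2 reads]
#1 VA=0x2C00A1B (r,kernel):
  lvl0: tbl 0x32, slot 22 ⇒ 0x8006 (P0/RW1/US1/PS0)
  → PAGE_NOT_PRESENT  (1 entries read)
#2 VA=0x301C578 (w,user):
  lvl0: tbl 0x32, slot 24 ⇒ 0x39007 (P1/RW1/US1/PS0)
  lvl1: tbl 0x39, slot 28 ⇒ 0x3C005 (P1/RW0/US1/PS0)
  → PROTECTION_VIOLATION  (2 entries read)
#3 VA=0x2006319 (w,user):
  lvl0: tbl 0x32, slot 16 ⇒ 0x3D007 (P1/RW1/US1/PS0)
  lvl1: tbl 0x3D, slot 6 ⇒ 0x41005 (P1/RW0/US1/PS0)
  → PROTECTION_VIOLATION  (2 entries read)
#4 VA=0xA08755 (w,user):
  lvl0: tbl 0x32, slot 5 ⇒ 0x42007 (P1/RW1/US1/PS0)
  lvl1: tbl 0x42, slot 8 ⇒ 0x43007 (P1/RW1/US1/PS0)
  ⇒ phys 0x43755  [2 reads]

Access #3 PA: FAULT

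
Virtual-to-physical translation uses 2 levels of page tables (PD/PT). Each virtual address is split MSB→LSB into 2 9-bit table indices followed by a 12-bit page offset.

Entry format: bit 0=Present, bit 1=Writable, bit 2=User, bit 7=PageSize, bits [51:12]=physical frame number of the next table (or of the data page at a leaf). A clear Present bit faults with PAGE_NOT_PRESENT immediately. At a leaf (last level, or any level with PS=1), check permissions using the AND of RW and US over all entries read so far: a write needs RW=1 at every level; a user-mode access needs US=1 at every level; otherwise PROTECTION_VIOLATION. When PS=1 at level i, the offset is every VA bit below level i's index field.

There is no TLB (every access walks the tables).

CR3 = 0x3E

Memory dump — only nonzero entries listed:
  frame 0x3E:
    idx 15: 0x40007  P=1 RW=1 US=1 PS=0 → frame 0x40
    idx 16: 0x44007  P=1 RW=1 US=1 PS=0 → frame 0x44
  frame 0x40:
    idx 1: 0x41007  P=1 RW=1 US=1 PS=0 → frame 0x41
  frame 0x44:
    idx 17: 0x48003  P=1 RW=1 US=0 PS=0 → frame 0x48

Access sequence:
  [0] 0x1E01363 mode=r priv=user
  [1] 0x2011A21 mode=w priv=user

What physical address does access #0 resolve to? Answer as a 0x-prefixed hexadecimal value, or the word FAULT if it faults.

Trace:
#0 VA=0x1E01363 (r,user):
  L0 @0x3E[15] → 0x40007  P=1,RW=1,US=1,PS=0
  L1 @0x40[1] → 0x41007  P=1,RW=1,US=1,PS=0
  → PA=0x41363  (2 entries read)
#1 VA=0x2011A21 (w,user):
  L0 @0x3E[16] → 0x44007  P=1,RW=1,US=1,PS=0
  L1 @0x44[17] → 0x48003  P=1,RW=1,US=0,PS=0
  ⇒ fault: PROTECTION_VIOLATION  — 2 lookups

Access #0 PA: 0x41363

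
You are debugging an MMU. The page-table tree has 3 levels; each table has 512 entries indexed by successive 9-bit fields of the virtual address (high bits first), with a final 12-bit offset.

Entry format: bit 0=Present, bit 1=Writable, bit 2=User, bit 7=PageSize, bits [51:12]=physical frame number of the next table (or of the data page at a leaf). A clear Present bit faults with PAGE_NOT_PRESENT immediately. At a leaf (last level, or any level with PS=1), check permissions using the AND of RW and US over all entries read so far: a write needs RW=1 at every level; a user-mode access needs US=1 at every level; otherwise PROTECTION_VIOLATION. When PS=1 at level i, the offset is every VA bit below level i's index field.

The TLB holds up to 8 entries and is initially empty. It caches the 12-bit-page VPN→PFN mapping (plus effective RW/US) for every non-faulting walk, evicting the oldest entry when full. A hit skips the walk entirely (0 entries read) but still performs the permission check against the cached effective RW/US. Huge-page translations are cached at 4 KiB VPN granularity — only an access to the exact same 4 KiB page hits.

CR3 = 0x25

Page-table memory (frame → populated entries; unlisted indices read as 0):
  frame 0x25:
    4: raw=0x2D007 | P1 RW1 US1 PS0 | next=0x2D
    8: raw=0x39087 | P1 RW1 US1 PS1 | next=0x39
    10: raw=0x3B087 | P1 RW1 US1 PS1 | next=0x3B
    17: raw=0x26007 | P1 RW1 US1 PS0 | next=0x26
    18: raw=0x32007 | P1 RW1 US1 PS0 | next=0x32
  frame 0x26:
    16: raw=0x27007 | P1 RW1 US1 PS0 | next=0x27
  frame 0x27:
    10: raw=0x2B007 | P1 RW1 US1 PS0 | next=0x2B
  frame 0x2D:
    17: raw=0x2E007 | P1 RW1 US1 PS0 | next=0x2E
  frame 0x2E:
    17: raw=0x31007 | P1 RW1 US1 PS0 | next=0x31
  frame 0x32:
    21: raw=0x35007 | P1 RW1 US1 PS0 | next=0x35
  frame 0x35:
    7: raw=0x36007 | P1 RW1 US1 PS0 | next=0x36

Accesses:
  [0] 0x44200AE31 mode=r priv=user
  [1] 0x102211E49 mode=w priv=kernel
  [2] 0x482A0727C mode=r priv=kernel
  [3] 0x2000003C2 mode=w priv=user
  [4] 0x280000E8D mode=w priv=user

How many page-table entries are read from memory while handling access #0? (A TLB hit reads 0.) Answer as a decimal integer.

Trace:
#0 VA=0x44200AE31 (r,user):
  [0] read 0x25 idx=17: raw=0x26007 flags P=1 W=1 U=1 S=0
  [1] read 0x26 idx=16: raw=0x27007 flags P=1 W=1 U=1 S=0
  [2] read 0x27 idx=10: raw=0x2B007 flags P=1 W=1 U=1 S=0
  → PA=0x2BE31  (3 entries read)
#1 VA=0x102211E49 (w,kernel):
  [0] read 0x25 idx=4: raw=0x2D007 flags P=1 W=1 U=1 S=0
  [1] read 0x2D idx=17: raw=0x2E007 flags P=1 W=1 U=1 S=0
  [2] read 0x2E idx=17: raw=0x31007 flags P=1 W=1 U=1 S=0
  → PA=0x31E49  (3 entries read)
#2 VA=0x482A0727C (r,kernel):
  [0] read 0x25 idx=18: raw=0x32007 flags P=1 W=1 U=1 S=0
  [1] read 0x32 idx=21: raw=0x35007 flags P=1 W=1 U=1 S=0
  [2] read 0x35 idx=7: raw=0x36007 flags P=1 W=1 U=1 S=0
  → PA=0x3627C  (3 entries read)
#3 VA=0x2000003C2 (w,user):
  [0] read 0x25 idx=8: raw=0x39087 flags P=1 W=1 U=1 S=1
  → PA=0x393C2 (huge @L0)  (1 entries read)
#4 VA=0x280000E8D (w,user):
  [0] read 0x25 idx=10: raw=0x3B087 flags P=1 W=1 U=1 S=1
  → PA=0x3BE8D (huge @L0)  (1 entries read)

Entries read for #0: 3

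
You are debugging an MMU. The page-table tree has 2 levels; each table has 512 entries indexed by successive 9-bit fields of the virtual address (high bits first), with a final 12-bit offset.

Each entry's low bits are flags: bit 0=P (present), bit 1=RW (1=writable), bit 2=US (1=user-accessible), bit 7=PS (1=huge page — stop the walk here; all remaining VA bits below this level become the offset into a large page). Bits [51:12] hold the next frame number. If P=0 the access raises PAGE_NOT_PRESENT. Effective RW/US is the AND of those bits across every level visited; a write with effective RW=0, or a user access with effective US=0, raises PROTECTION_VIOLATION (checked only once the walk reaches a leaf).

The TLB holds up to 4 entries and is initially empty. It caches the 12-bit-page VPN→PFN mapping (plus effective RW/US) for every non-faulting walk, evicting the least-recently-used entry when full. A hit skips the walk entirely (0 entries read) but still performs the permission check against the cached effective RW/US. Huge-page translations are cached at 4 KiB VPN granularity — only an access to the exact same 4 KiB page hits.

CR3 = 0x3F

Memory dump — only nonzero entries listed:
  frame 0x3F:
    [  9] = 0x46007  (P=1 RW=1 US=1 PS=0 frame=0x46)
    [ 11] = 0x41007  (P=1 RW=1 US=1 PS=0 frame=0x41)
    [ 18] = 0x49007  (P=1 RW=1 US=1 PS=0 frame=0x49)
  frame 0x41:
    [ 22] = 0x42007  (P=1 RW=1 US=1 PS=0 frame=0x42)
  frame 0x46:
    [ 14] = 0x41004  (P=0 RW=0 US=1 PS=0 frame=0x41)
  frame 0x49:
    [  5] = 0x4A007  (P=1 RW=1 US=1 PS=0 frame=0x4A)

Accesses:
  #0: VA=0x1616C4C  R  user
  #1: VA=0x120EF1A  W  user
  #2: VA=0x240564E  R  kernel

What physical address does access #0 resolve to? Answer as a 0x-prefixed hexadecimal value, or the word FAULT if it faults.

Walk each access:
#0 VA=0x1616C4C (r,user):
  L0 @0x3F[11] → 0x41007  P=1,RW=1,US=1,PS=0
  L1 @0x41[22] → 0x42007  P=1,RW=1,US=1,PS=0
  ✓ 0x42C4C  — 2 lookups
#1 VA=0x120EF1A (w,user):
  L0 @0x3F[9] → 0x46007  P=1,RW=1,US=1,PS=0
  L1 @0x46[14] → 0x41004  P=0,RW=0,US=1,PS=0
  ⇒ fault: PAGE_NOT_PRESENT  — 2 lookups
#2 VA=0x240564E (r,kernel):
  L0 @0x3F[18] → 0x49007  P=1,RW=1,US=1,PS=0
  L1 @0x49[5] → 0x4A007  P=1,RW=1,US=1,PS=0
  ✓ 0x4A64E  — 2 lookups

Access #0 PA: 0x42C4C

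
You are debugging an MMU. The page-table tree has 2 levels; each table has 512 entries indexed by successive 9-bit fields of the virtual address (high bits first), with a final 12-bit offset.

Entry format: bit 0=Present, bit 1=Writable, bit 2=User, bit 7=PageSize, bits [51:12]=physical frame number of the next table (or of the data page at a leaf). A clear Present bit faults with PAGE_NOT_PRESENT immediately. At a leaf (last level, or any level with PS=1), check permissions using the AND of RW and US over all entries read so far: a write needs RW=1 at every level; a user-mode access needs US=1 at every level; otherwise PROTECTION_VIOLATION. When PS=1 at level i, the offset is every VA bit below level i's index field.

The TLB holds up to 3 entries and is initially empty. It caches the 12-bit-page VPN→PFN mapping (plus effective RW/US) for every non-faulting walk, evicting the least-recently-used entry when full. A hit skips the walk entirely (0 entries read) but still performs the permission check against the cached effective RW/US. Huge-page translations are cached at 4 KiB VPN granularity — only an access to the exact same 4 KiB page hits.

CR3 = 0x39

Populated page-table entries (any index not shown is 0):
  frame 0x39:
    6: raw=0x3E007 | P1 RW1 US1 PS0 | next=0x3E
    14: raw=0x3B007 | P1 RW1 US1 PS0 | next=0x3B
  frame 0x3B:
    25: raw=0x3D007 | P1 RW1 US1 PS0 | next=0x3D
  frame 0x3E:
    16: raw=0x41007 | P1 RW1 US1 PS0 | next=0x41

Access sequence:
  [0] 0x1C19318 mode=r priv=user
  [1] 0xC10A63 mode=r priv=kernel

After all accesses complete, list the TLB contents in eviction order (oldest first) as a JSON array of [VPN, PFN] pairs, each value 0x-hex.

Trace:
#0 VA=0x1C19318 (r,user):
  L0: frame=0x39 idx=14 entry=0x3B007 [P=1 RW=1 US=1 PS=0]
  L1: frame=0x3B idx=25 entry=0x3D007 [P=1 RW=1 US=1 PS=0]
  ✓ 0x3D318  — 2 lookups
#1 VA=0xC10A63 (r,kernel):
  L0: frame=0x39 idx=6 entry=0x3E007 [P=1 RW=1 US=1 PS=0]
  L1: frame=0x3E idx=16 entry=0x41007 [P=1 RW=1 US=1 PS=0]
  ✓ 0x41A63  — 2 lookups

TLB: [["0x1C19", "0x3D"], ["0xC10", "0x41"]]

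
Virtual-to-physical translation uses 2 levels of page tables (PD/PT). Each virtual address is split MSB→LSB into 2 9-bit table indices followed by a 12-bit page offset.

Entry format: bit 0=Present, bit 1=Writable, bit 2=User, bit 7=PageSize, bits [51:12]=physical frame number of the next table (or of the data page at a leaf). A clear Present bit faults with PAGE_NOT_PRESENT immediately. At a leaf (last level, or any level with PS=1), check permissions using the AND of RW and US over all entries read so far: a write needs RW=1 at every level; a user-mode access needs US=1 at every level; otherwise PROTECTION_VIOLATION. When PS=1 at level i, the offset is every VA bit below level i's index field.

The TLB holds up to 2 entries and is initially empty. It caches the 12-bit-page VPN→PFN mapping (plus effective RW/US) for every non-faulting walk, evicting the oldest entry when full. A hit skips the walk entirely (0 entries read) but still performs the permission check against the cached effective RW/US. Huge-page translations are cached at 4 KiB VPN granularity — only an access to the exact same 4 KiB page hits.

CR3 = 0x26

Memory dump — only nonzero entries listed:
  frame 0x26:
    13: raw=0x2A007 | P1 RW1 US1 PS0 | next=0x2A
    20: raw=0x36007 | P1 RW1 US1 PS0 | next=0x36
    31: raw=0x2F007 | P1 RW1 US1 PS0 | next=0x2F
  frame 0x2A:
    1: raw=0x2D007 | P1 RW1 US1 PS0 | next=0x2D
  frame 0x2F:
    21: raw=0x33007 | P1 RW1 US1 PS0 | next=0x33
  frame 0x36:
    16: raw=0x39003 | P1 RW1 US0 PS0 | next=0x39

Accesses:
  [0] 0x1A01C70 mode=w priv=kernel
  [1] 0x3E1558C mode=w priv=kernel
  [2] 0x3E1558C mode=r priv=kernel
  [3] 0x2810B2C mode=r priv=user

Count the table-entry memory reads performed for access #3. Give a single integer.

Per-access translation:
#0 VA=0x1A01C70 (w,kernel):
  lvl0: tbl 0x26, slot 13 ⇒ 0x2A007 (P1/RW1/US1/PS0)
  lvl1: tbl 0x2A, slot 1 ⇒ 0x2D007 (P1/RW1/US1/PS0)
  ⇒ phys 0x2DC70  [2 reads]
#1 VA=0x3E1558C (w,kernel):
  lvl0: tbl 0x26, slot 31 ⇒ 0x2F007 (P1/RW1/US1/PS0)
  lvl1: tbl 0x2F, slot 21 ⇒ 0x33007 (P1/RW1/US1/PS0)
  ⇒ phys 0x3358C  [2 reads]
#2 VA=0x3E1558C (r,kernel):
  TLB hit vpn=0x3E15 → PA=0x3358C
#3 VA=0x2810B2C (r,user):
  lvl0: tbl 0x26, slot 20 ⇒ 0x36007 (P1/RW1/US1/PS0)
  lvl1: tbl 0x36, slot 16 ⇒ 0x39003 (P1/RW1/US0/PS0)
  ⇒ fault: PROTECTION_VIOLATION  — 2 lookups

Entries read for #3: 2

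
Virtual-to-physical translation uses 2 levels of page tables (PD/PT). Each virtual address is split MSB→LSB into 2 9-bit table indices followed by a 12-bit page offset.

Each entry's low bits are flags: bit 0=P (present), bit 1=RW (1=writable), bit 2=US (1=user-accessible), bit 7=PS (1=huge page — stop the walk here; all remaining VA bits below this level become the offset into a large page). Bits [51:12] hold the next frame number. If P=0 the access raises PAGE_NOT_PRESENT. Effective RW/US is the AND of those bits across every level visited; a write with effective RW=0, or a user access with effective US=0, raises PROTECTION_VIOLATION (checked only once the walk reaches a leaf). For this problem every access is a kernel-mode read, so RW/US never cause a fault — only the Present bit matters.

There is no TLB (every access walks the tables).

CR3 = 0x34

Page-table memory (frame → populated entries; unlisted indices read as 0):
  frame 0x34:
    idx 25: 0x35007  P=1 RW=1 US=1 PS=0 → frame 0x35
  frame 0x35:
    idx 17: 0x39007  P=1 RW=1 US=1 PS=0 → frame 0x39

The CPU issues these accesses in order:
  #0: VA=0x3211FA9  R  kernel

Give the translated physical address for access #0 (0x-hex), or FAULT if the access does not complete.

Walk each access:
#0 VA=0x3211FA9 (r,kernel):
  [0] read 0x34 idx=25: raw=0x35007 flags P=1 W=1 U=1 S=0
  [1] read 0x35 idx=17: raw=0x39007 flags P=1 W=1 U=1 S=0
  ✓ 0x39FA9  — 2 lookups

Access #0 PA: 0x39FA9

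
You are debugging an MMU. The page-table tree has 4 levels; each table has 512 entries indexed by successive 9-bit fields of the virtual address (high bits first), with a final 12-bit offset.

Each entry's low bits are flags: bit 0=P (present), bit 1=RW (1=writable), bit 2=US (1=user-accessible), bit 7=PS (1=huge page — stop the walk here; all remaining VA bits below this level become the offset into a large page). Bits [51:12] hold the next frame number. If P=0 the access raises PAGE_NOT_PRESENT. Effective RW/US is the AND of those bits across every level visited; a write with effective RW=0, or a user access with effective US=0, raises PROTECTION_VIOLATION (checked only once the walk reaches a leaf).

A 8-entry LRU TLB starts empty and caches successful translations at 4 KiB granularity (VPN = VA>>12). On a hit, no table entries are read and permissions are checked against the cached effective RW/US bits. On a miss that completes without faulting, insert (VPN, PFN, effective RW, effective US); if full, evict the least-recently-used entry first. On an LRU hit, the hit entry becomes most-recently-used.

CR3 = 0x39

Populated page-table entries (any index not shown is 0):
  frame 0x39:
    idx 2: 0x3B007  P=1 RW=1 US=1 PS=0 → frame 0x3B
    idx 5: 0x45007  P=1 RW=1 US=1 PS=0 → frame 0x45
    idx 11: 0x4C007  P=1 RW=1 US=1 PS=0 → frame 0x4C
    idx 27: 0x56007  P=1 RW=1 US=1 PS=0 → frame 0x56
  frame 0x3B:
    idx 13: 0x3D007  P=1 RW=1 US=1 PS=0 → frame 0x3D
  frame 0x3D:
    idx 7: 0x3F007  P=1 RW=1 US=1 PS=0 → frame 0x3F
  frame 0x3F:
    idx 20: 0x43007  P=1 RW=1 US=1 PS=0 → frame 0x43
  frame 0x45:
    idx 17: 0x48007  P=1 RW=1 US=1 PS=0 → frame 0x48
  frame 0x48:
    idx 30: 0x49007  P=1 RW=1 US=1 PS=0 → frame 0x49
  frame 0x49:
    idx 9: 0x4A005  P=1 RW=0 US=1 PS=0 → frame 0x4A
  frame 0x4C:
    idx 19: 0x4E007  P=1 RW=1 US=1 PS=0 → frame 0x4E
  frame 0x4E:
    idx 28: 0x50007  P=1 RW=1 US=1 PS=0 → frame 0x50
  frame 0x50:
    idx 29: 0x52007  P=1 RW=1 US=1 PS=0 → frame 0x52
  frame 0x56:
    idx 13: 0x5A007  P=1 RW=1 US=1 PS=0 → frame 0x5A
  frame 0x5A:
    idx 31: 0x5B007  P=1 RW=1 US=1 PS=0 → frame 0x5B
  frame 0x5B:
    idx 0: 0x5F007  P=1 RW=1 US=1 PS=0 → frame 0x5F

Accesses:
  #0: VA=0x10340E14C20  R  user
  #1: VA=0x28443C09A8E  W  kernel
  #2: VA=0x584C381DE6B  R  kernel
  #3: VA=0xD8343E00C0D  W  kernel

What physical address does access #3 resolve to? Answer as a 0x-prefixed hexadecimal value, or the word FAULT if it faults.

Per-access translation:
#0 VA=0x10340E14C20 (r,user):
  L0: frame=0x39 idx=2 entry=0x3B007 [P=1 RW=1 US=1 PS=0]
  L1: frame=0x3B idx=13 entry=0x3D007 [P=1 RW=1 US=1 PS=0]
  L2: frame=0x3D idx=7 entry=0x3F007 [P=1 RW=1 US=1 PS=0]
  L3: frame=0x3F idx=20 entry=0x43007 [P=1 RW=1 US=1 PS=0]
  ✓ 0x43C20  — 4 lookups
#1 VA=0x28443C09A8E (w,kernel):
  L0: frame=0x39 idx=5 entry=0x45007 [P=1 RW=1 US=1 PS=0]
  L1: frame=0x45 idx=17 entry=0x48007 [P=1 RW=1 US=1 PS=0]
  L2: frame=0x48 idx=30 entry=0x49007 [P=1 RW=1 US=1 PS=0]
  L3: frame=0x49 idx=9 entry=0x4A005 [P=1 RW=0 US=1 PS=0]
  ⇒ fault: PROTECTION_VIOLATION  — 4 lookups
#2 VA=0x584C381DE6B (r,kernel):
  L0: frame=0x39 idx=11 entry=0x4C007 [P=1 RW=1 US=1 PS=0]
  L1: frame=0x4C idx=19 entry=0x4E007 [P=1 RW=1 US=1 PS=0]
  L2: frame=0x4E idx=28 entry=0x50007 [P=1 RW=1 US=1 PS=0]
  L3: frame=0x50 idx=29 entry=0x52007 [P=1 RW=1 US=1 PS=0]
  ✓ 0x52E6B  — 4 lookups
#3 VA=0xD8343E00C0D (w,kernel):
  L0: frame=0x39 idx=27 entry=0x56007 [P=1 RW=1 US=1 PS=0]
  L1: frame=0x56 idx=13 entry=0x5A007 [P=1 RW=1 US=1 PS=0]
  L2: frame=0x5A idx=31 entry=0x5B007 [P=1 RW=1 US=1 PS=0]
  L3: frame=0x5B idx=0 entry=0x5F007 [P=1 RW=1 US=1 PS=0]
  ✓ 0x5FC0D  — 4 lookups

Access #3 PA: 0x5FC0D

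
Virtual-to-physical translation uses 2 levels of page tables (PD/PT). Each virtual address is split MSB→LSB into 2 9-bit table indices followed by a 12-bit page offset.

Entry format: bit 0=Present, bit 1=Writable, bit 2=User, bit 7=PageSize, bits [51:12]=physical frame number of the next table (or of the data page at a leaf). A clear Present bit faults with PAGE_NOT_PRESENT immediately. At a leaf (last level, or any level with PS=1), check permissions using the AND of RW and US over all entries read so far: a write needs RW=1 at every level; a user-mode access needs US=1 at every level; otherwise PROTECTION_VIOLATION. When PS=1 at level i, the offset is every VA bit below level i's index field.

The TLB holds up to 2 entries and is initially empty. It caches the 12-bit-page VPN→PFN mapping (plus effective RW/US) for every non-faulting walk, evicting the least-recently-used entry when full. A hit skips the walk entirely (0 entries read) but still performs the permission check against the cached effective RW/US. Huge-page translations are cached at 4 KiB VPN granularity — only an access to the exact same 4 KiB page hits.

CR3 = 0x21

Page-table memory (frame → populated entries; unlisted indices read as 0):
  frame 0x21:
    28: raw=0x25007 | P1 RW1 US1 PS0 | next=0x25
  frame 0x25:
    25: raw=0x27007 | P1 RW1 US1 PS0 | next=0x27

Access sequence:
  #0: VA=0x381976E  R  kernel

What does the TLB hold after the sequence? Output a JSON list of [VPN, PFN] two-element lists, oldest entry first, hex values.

Per-access translation:
#0 VA=0x381976E (r,kernel):
  L0: frame=0x21 idx=28 entry=0x25007 [P=1 RW=1 US=1 PS=0]
  L1: frame=0x25 idx=25 entry=0x27007 [P=1 RW=1 US=1 PS=0]
  ⇒ phys 0x2776E  [2 reads]

TLB: [["0x3819", "0x27"]]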